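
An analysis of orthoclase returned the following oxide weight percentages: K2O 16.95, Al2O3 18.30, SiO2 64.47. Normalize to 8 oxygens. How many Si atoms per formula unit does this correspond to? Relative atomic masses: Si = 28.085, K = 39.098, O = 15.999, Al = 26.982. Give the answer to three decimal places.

K2O (M=94.195): mol = 0.17995; K = 0.35990, O = 0.17995.
Al2O3 (M=101.961): mol = 0.17948; Al = 0.35896, O = 0.53844.
SiO2 (M=60.083): mol = 1.07302; Si = 1.07302, O = 2.14604.
ΣO = 2.86443; factor = 8/ΣO = 2.79288.
Si apfu = 1.07302 × 2.79288 = 2.997.

2.997 Si apfu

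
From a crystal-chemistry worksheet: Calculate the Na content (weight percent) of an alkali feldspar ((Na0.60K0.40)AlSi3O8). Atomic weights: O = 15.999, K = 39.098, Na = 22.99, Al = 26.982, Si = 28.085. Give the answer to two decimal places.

Formula mass = 0.60*22.99 + 0.40*39.098 + 1*26.982 + 3*28.085 + 8*15.999 = 268.662 g/mol, of which 13.794 g is Na.
So Na makes up 13.794/268.662 = 0.0513 of the mass, i.e. 5.13%.

5.13 weight percent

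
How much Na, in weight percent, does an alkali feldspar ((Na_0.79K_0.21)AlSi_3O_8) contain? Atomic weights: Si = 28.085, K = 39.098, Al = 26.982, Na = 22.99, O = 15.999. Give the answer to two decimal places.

6.84 weight percent

Formula mass = 0.79×22.99 + 0.21×39.098 + 1×26.982 + 3×28.085 + 8×15.999 = 265.602 g/mol, of which 18.162 g is Na.
So Na makes up 18.162/265.602 = 0.0684 of the mass, i.e. 6.84%.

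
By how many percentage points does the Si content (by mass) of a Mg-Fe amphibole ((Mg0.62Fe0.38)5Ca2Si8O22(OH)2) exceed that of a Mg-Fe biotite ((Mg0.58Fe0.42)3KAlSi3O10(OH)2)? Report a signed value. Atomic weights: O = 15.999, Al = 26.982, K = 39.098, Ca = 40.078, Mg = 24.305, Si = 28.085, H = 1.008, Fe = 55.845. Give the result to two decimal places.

First mineral: 224.680 g Si in 872.279 g formula = 25.76 wt% Si.
Second mineral: 84.255 g Si in 456.994 g formula = 18.44 wt% Si.
25.76% − 18.44% gives a difference of 7.32 percentage points.

7.32 percentage points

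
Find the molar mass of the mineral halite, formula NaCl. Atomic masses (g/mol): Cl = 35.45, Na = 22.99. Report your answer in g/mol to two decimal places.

58.44 g/mol

M = 1×22.99 + 1×35.45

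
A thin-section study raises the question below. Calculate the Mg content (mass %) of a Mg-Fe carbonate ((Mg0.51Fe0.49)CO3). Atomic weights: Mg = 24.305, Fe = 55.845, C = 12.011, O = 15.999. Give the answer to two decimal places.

Formula mass = 0.51*24.305 + 0.49*55.845 + 1*12.011 + 3*15.999 = 99.768 g/mol, of which 12.396 g is Mg.
So Mg makes up 12.396/99.768 = 0.1242 of the mass, i.e. 12.42%.

12.42 mass %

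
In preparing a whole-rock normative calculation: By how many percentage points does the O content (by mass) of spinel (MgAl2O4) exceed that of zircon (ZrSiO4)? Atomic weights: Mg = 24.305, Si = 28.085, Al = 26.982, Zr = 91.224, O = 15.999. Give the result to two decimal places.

10.07 percentage points

O in MgAl2O4: molar mass 142.265 g/mol; 4×15.999 = 63.996 g → 44.98 wt%.
O in ZrSiO4: molar mass 183.305 g/mol; 4×15.999 = 63.996 g → 34.91 wt%.
Difference = 44.98 − 34.91 = 10.07 percentage points.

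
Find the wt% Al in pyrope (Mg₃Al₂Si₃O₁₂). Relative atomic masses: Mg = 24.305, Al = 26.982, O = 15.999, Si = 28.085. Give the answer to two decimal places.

13.39 wt%

Molar mass of Mg₃Al₂Si₃O₁₂: 3·24.305 + 2·26.982 + 3·28.085 + 12·15.999 = 403.122 g/mol.
Mass of Al per formula unit: 2 × 26.982 = 53.964 g.
Weight fraction Al = 53.964 / 403.122 = 0.1339.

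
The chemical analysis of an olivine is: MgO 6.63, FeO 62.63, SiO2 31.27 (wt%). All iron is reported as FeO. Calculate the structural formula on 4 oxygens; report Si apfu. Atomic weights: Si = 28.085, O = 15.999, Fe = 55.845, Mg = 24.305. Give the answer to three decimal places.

1.002 Si apfu

6.63 wt% MgO ÷ 40.304 g/mol = 0.16450 mol, giving 0.16450 Mg and 0.16450 O.
62.63 wt% FeO ÷ 71.844 g/mol = 0.87175 mol, giving 0.87175 Fe and 0.87175 O.
31.27 wt% SiO2 ÷ 60.083 g/mol = 0.52045 mol, giving 0.52045 Si and 1.04090 O.
Oxygen sums to 2.07715; scaling by 4/2.07715 = 1.92572 puts the formula on 4 O.
Si: 0.52045 × 1.92572 = 1.002 atoms per formula unit.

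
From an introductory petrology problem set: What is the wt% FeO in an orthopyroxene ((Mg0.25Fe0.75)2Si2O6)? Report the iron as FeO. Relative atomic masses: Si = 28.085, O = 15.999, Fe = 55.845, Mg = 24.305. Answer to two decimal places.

Molar mass of (Mg0.25Fe0.75)2Si2O6 = 0.50·24.305 + 1.50·55.845 + 2·28.085 + 6·15.999 = 248.084 g/mol.
Each formula unit contains 1.50 Fe, equivalent to 1.50/1 = 1.5000 mol FeO.
M(FeO) = 1×55.845 + 1×15.999 = 71.844 g/mol.
Mass of FeO per formula unit = 1.5000 × 71.844 = 107.766 g.
FeO wt% = 107.766 / 248.084 × 100 = 43.44%.

43.44 wt%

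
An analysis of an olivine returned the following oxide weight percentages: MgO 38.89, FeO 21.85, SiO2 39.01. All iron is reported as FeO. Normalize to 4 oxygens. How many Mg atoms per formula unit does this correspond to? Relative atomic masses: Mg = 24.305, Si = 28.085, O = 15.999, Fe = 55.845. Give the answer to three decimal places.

1.503 Mg apfu

38.89 wt% MgO ÷ 40.304 g/mol = 0.96492 mol, giving 0.96492 Mg and 0.96492 O.
21.85 wt% FeO ÷ 71.844 g/mol = 0.30413 mol, giving 0.30413 Fe and 0.30413 O.
39.01 wt% SiO2 ÷ 60.083 g/mol = 0.64927 mol, giving 0.64927 Si and 1.29854 O.
Oxygen sums to 2.56759; scaling by 4/2.56759 = 1.55788 puts the formula on 4 O.
Mg: 0.96492 × 1.55788 = 1.503 atoms per formula unit.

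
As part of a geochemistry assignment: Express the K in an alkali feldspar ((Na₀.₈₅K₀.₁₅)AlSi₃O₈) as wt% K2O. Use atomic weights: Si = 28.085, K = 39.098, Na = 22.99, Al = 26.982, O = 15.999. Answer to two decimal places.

M((Na₀.₈₅K₀.₁₅)AlSi₃O₈) = 264.635 g/mol; M(K2O) = 94.195 g/mol.
Moles K2O per formula unit = 0.15 K ÷ 2 = 0.0750.
K2O fraction = (0.0750 × 94.195) / 264.635 = 7.065/264.635 = 0.0267.

2.67 wt%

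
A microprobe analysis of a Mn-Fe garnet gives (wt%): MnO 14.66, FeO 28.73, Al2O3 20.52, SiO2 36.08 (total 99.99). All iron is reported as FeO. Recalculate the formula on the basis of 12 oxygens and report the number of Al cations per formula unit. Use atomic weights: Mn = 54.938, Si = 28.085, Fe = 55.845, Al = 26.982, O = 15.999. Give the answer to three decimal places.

2.003 Al apfu

MnO (M=70.937): mol = 0.20666; Mn = 0.20666, O = 0.20666.
FeO (M=71.844): mol = 0.39989; Fe = 0.39989, O = 0.39989.
Al2O3 (M=101.961): mol = 0.20125; Al = 0.40250, O = 0.60375.
SiO2 (M=60.083): mol = 0.60050; Si = 0.60050, O = 1.20100.
ΣO = 2.41130; factor = 12/ΣO = 4.97657.
Al apfu = 0.40250 × 4.97657 = 2.003.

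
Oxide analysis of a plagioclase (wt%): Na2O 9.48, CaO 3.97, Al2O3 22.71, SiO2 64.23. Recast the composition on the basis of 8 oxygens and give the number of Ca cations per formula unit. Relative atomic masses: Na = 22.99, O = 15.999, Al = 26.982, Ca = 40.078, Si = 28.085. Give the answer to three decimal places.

0.187 Ca apfu

Na2O: 9.48/61.979 = 0.15296 mol → 0.30592 mol Na, 0.15296 mol O.
CaO: 3.97/56.077 = 0.07080 mol → 0.07080 mol Ca, 0.07080 mol O.
Al2O3: 22.71/101.961 = 0.22273 mol → 0.44546 mol Al, 0.66819 mol O.
SiO2: 64.23/60.083 = 1.06902 mol → 1.06902 mol Si, 2.13804 mol O.
Total oxygen = 3.02999 mol. Normalization factor = 8/3.02999 = 2.64027.
Ca per 8 O = 0.07080 × 2.64027 = 0.187.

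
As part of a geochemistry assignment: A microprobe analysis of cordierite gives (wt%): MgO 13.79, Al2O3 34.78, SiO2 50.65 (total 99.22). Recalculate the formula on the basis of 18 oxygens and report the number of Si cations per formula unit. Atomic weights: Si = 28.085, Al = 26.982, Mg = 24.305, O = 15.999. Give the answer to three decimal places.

MgO (M=40.304): mol = 0.34215; Mg = 0.34215, O = 0.34215.
Al2O3 (M=101.961): mol = 0.34111; Al = 0.68222, O = 1.02333.
SiO2 (M=60.083): mol = 0.84300; Si = 0.84300, O = 1.68600.
ΣO = 3.05148; factor = 18/ΣO = 5.89878.
Si apfu = 0.84300 × 5.89878 = 4.973.

4.973 Si apfu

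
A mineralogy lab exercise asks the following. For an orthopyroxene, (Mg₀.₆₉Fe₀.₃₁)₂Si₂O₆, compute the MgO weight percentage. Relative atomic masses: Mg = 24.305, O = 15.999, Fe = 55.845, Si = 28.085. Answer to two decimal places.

25.24 wt%

Molar mass of (Mg₀.₆₉Fe₀.₃₁)₂Si₂O₆ = 1.38·24.305 + 0.62·55.845 + 2·28.085 + 6·15.999 = 220.329 g/mol.
Each formula unit contains 1.38 Mg, equivalent to 1.38/1 = 1.3800 mol MgO.
M(MgO) = 1×24.305 + 1×15.999 = 40.304 g/mol.
Mass of MgO per formula unit = 1.3800 × 40.304 = 55.620 g.
MgO wt% = 55.620 / 220.329 × 100 = 25.24%.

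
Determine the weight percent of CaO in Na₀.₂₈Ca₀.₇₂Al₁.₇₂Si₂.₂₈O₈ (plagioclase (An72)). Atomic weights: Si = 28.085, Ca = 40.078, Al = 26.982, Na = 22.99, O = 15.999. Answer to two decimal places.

14.75 wt%

Molar mass of Na₀.₂₈Ca₀.₇₂Al₁.₇₂Si₂.₂₈O₈ = 0.28×22.99 + 0.72×40.078 + 1.72×26.982 + 2.28×28.085 + 8×15.999 = 273.728 g/mol.
Each formula unit contains 0.72 Ca, equivalent to 0.72/1 = 0.7200 mol CaO.
M(CaO) = 1×40.078 + 1×15.999 = 56.077 g/mol.
Mass of CaO per formula unit = 0.7200 × 56.077 = 40.375 g.
CaO wt% = 40.375 / 273.728 × 100 = 14.75%.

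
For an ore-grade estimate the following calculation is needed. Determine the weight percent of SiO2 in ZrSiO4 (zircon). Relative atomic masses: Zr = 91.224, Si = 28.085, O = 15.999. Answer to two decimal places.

32.78 wt%

Formula mass = 183.305 g/mol.
1 Si → 1.0000 mol SiO2 per formula unit; M(SiO2) = 60.083, so SiO2 mass = 60.083 g.
60.083/183.305 × 100 = 32.78 wt%.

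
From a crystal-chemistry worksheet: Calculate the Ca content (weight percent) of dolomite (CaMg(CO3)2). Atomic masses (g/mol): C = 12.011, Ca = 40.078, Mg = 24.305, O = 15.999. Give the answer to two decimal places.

21.73 weight percent

Molar mass of CaMg(CO3)2: 1*40.078 + 1*24.305 + 2*12.011 + 6*15.999 = 184.399 g/mol.
Mass of Ca per formula unit: 1 × 40.078 = 40.078 g.
Weight fraction Ca = 40.078 / 184.399 = 0.2173.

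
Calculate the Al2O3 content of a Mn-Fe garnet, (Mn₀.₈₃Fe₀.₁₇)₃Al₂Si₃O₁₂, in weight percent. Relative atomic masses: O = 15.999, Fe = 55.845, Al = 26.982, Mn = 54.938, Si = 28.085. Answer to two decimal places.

20.58 wt%

M((Mn₀.₈₃Fe₀.₁₇)₃Al₂Si₃O₁₂) = 495.484 g/mol; M(Al2O3) = 101.961 g/mol.
Moles Al2O3 per formula unit = 2 Al ÷ 2 = 1.0000.
Al2O3 fraction = (1.0000 × 101.961) / 495.484 = 101.961/495.484 = 0.2058.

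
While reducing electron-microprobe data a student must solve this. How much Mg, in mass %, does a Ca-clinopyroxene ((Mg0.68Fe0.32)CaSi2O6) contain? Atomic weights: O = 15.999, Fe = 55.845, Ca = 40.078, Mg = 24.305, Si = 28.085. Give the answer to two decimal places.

Formula mass = 0.68×24.305 + 0.32×55.845 + 1×40.078 + 2×28.085 + 6×15.999 = 226.640 g/mol, of which 16.527 g is Mg.
So Mg makes up 16.527/226.640 = 0.0729 of the mass, i.e. 7.29%.

7.29 mass %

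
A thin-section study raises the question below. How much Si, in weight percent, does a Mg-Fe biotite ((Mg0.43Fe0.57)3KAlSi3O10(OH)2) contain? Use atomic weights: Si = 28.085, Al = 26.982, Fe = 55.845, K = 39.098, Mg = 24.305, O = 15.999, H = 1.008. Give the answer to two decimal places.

M((Mg0.43Fe0.57)3KAlSi3O10(OH)2) = 471.187 g/mol.
Si contributes 3 × 28.085 = 84.255 g per mole.
84.255/471.187 = 0.1788 → 17.88%.

17.88 weight percent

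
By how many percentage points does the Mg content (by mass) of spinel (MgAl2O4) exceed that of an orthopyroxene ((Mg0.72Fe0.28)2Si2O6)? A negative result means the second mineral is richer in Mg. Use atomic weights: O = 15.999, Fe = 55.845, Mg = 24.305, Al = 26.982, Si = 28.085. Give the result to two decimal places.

1.06 percentage points

First mineral: 24.305 g Mg in 142.265 g formula = 17.08 wt% Mg.
Second mineral: 34.999 g Mg in 218.436 g formula = 16.02 wt% Mg.
17.08% − 16.02% gives a difference of 1.06 percentage points.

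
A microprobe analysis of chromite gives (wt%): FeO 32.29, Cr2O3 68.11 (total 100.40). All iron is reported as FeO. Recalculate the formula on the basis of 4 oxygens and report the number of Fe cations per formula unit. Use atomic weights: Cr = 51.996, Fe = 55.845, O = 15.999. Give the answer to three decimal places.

1.002 Fe apfu

FeO: 32.29/71.844 = 0.44945 mol → 0.44945 mol Fe, 0.44945 mol O.
Cr2O3: 68.11/151.989 = 0.44812 mol → 0.89624 mol Cr, 1.34436 mol O.
Total oxygen = 1.79381 mol. Normalization factor = 4/1.79381 = 2.22989.
Fe per 4 O = 0.44945 × 2.22989 = 1.002.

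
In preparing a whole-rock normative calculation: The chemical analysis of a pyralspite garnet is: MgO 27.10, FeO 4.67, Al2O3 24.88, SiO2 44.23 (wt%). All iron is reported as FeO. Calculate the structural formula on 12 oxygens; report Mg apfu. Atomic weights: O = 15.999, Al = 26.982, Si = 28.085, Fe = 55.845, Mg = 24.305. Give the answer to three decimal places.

27.10 wt% MgO ÷ 40.304 g/mol = 0.67239 mol, giving 0.67239 Mg and 0.67239 O.
4.67 wt% FeO ÷ 71.844 g/mol = 0.06500 mol, giving 0.06500 Fe and 0.06500 O.
24.88 wt% Al2O3 ÷ 101.961 g/mol = 0.24401 mol, giving 0.48802 Al and 0.73203 O.
44.23 wt% SiO2 ÷ 60.083 g/mol = 0.73615 mol, giving 0.73615 Si and 1.47230 O.
Oxygen sums to 2.94172; scaling by 12/2.94172 = 4.07925 puts the formula on 12 O.
Mg: 0.67239 × 4.07925 = 2.743 atoms per formula unit.

2.743 Mg apfu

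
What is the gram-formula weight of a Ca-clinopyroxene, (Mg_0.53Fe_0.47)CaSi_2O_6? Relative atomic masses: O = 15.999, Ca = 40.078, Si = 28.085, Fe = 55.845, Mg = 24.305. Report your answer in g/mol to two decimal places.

231.37 g/mol

The formula mass is the sum 0.53·24.305 + 0.47·55.845 + 1·40.078 + 2·28.085 + 6·15.999.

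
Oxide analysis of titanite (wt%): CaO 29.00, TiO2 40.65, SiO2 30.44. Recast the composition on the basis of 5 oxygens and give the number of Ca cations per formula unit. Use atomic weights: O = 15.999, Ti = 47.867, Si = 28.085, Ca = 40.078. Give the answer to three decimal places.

29.00 wt% CaO ÷ 56.077 g/mol = 0.51715 mol, giving 0.51715 Ca and 0.51715 O.
40.65 wt% TiO2 ÷ 79.865 g/mol = 0.50898 mol, giving 0.50898 Ti and 1.01796 O.
30.44 wt% SiO2 ÷ 60.083 g/mol = 0.50663 mol, giving 0.50663 Si and 1.01326 O.
Oxygen sums to 2.54837; scaling by 5/2.54837 = 1.96204 puts the formula on 5 O.
Ca: 0.51715 × 1.96204 = 1.015 atoms per formula unit.

1.015 Ca apfu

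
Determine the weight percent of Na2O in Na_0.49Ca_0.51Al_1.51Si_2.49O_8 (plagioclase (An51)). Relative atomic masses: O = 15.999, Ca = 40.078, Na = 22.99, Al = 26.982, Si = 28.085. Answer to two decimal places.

5.62 wt%

Molar mass of Na_0.49Ca_0.51Al_1.51Si_2.49O_8 = 0.49×22.99 + 0.51×40.078 + 1.51×26.982 + 2.49×28.085 + 8×15.999 = 270.371 g/mol.
Each formula unit contains 0.49 Na, equivalent to 0.49/2 = 0.2450 mol Na2O.
M(Na2O) = 2×22.99 + 1×15.999 = 61.979 g/mol.
Mass of Na2O per formula unit = 0.2450 × 61.979 = 15.185 g.
Na2O wt% = 15.185 / 270.371 × 100 = 5.62%.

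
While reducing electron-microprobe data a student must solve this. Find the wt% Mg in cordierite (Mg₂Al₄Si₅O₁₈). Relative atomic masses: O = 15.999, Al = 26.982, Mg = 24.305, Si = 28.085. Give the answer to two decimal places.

Molar mass of Mg₂Al₄Si₅O₁₈: 2·24.305 + 4·26.982 + 5·28.085 + 18·15.999 = 584.945 g/mol.
Mass of Mg per formula unit: 2 × 24.305 = 48.610 g.
Weight fraction Mg = 48.610 / 584.945 = 0.0831.

8.31 weight percent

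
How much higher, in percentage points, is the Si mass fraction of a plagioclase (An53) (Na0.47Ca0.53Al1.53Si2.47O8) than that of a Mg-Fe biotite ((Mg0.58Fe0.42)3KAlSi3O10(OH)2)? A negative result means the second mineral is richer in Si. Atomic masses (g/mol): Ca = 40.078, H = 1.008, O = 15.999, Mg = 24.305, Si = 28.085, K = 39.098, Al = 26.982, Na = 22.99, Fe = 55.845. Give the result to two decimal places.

M(Na0.47Ca0.53Al1.53Si2.47O8) = 270.691 g/mol, so wt% Si = 69.370/270.691 × 100 = 25.63%.
M((Mg0.58Fe0.42)3KAlSi3O10(OH)2) = 456.994 g/mol, so wt% Si = 84.255/456.994 × 100 = 18.44%.
25.63 − 18.44 = 7.19 pp.

7.19 percentage points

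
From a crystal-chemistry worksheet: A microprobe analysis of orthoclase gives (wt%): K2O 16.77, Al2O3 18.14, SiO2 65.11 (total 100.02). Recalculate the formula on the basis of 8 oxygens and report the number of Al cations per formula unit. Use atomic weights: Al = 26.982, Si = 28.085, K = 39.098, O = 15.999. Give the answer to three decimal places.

K2O (M=94.195): mol = 0.17803; K = 0.35606, O = 0.17803.
Al2O3 (M=101.961): mol = 0.17791; Al = 0.35582, O = 0.53373.
SiO2 (M=60.083): mol = 1.08367; Si = 1.08367, O = 2.16734.
ΣO = 2.87910; factor = 8/ΣO = 2.77865.
Al apfu = 0.35582 × 2.77865 = 0.989.

0.989 Al apfu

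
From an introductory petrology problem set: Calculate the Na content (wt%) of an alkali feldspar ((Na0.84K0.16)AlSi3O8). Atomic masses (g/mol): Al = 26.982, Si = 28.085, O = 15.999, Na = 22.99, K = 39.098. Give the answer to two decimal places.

Molar mass of (Na0.84K0.16)AlSi3O8: 0.84*22.99 + 0.16*39.098 + 1*26.982 + 3*28.085 + 8*15.999 = 264.796 g/mol.
Mass of Na per formula unit: 0.84 × 22.99 = 19.312 g.
Weight fraction Na = 19.312 / 264.796 = 0.0729.

7.29 wt%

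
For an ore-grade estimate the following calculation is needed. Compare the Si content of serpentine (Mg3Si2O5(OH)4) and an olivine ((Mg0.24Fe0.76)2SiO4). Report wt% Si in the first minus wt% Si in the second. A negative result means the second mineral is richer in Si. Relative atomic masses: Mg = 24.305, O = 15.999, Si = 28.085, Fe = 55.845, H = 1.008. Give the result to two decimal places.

Si in Mg3Si2O5(OH)4: molar mass 277.108 g/mol; 2×28.085 = 56.170 g → 20.27 wt%.
Si in (Mg0.24Fe0.76)2SiO4: molar mass 188.632 g/mol; 1×28.085 = 28.085 g → 14.89 wt%.
Difference = 20.27 − 14.89 = 5.38 percentage points.

5.38 percentage points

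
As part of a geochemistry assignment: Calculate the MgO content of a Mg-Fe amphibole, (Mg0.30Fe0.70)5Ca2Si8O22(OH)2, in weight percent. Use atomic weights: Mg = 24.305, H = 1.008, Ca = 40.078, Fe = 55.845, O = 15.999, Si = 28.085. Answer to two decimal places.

Formula mass = 922.743 g/mol.
1.50 Mg → 1.5000 mol MgO per formula unit; M(MgO) = 40.304, so MgO mass = 60.456 g.
60.456/922.743 × 100 = 6.55 wt%.

6.55 wt%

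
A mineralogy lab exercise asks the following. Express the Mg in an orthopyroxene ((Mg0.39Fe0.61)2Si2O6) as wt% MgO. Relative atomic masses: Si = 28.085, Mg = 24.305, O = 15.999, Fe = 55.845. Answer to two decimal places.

13.14 wt%

Molar mass of (Mg0.39Fe0.61)2Si2O6 = 0.78×24.305 + 1.22×55.845 + 2×28.085 + 6×15.999 = 239.253 g/mol.
Each formula unit contains 0.78 Mg, equivalent to 0.78/1 = 0.7800 mol MgO.
M(MgO) = 1×24.305 + 1×15.999 = 40.304 g/mol.
Mass of MgO per formula unit = 0.7800 × 40.304 = 31.437 g.
MgO wt% = 31.437 / 239.253 × 100 = 13.14%.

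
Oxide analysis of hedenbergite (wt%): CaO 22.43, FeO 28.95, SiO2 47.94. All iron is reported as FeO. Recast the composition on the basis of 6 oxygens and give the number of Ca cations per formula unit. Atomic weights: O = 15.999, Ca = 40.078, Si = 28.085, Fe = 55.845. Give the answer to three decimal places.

1.000 Ca apfu

CaO (M=56.077): mol = 0.39999; Ca = 0.39999, O = 0.39999.
FeO (M=71.844): mol = 0.40296; Fe = 0.40296, O = 0.40296.
SiO2 (M=60.083): mol = 0.79790; Si = 0.79790, O = 1.59580.
ΣO = 2.39875; factor = 6/ΣO = 2.50130.
Ca apfu = 0.39999 × 2.50130 = 1.000.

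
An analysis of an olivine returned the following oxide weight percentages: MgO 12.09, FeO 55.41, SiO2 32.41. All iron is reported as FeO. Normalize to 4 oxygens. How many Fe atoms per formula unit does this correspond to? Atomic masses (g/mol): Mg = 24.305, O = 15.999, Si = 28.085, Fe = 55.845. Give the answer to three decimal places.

1.435 Fe apfu

MgO (M=40.304): mol = 0.29997; Mg = 0.29997, O = 0.29997.
FeO (M=71.844): mol = 0.77125; Fe = 0.77125, O = 0.77125.
SiO2 (M=60.083): mol = 0.53942; Si = 0.53942, O = 1.07884.
ΣO = 2.15006; factor = 4/ΣO = 1.86041.
Fe apfu = 0.77125 × 1.86041 = 1.435.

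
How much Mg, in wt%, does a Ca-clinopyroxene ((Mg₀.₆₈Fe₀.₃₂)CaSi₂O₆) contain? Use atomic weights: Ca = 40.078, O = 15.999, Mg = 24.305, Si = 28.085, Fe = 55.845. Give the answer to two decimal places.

7.29 wt%

Formula mass = 0.68·24.305 + 0.32·55.845 + 1·40.078 + 2·28.085 + 6·15.999 = 226.640 g/mol, of which 16.527 g is Mg.
So Mg makes up 16.527/226.640 = 0.0729 of the mass, i.e. 7.29%.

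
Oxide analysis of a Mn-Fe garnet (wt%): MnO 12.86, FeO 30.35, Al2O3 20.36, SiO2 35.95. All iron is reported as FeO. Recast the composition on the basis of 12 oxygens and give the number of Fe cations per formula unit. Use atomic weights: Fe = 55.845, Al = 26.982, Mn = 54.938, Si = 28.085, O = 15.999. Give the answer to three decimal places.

MnO (M=70.937): mol = 0.18129; Mn = 0.18129, O = 0.18129.
FeO (M=71.844): mol = 0.42244; Fe = 0.42244, O = 0.42244.
Al2O3 (M=101.961): mol = 0.19968; Al = 0.39936, O = 0.59904.
SiO2 (M=60.083): mol = 0.59834; Si = 0.59834, O = 1.19668.
ΣO = 2.39945; factor = 12/ΣO = 5.00115.
Fe apfu = 0.42244 × 5.00115 = 2.113.

2.113 Fe apfu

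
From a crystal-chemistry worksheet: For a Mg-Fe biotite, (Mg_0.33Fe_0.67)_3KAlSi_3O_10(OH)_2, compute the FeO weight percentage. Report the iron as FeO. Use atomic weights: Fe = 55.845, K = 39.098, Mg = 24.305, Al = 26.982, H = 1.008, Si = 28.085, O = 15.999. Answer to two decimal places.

30.04 wt%

Formula mass = 480.649 g/mol.
2.01 Fe → 2.0100 mol FeO per formula unit; M(FeO) = 71.844, so FeO mass = 144.406 g.
144.406/480.649 × 100 = 30.04 wt%.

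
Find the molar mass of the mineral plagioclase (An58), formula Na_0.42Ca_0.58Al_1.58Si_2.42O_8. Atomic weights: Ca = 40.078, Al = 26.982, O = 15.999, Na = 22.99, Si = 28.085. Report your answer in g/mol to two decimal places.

The formula mass is the sum 0.42*22.99 + 0.58*40.078 + 1.58*26.982 + 2.42*28.085 + 8*15.999.

271.49 g/mol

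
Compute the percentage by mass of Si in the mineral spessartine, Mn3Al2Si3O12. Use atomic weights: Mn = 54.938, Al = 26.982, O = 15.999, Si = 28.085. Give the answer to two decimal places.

17.02 mass %

Molar mass of Mn3Al2Si3O12: 3*54.938 + 2*26.982 + 3*28.085 + 12*15.999 = 495.021 g/mol.
Mass of Si per formula unit: 3 × 28.085 = 84.255 g.
Weight fraction Si = 84.255 / 495.021 = 0.1702.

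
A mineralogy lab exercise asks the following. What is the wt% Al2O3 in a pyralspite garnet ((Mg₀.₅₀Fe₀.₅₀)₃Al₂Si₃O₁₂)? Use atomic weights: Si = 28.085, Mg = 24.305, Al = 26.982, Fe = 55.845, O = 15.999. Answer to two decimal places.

Formula mass = 450.432 g/mol.
2 Al → 1.0000 mol Al2O3 per formula unit; M(Al2O3) = 101.961, so Al2O3 mass = 101.961 g.
101.961/450.432 × 100 = 22.64 wt%.

22.64 wt%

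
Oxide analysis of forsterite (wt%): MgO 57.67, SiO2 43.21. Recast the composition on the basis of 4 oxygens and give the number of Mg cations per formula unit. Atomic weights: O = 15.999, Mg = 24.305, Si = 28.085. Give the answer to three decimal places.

1.995 Mg apfu

MgO: 57.67/40.304 = 1.43088 mol → 1.43088 mol Mg, 1.43088 mol O.
SiO2: 43.21/60.083 = 0.71917 mol → 0.71917 mol Si, 1.43834 mol O.
Total oxygen = 2.86922 mol. Normalization factor = 4/2.86922 = 1.39411.
Mg per 4 O = 1.43088 × 1.39411 = 1.995.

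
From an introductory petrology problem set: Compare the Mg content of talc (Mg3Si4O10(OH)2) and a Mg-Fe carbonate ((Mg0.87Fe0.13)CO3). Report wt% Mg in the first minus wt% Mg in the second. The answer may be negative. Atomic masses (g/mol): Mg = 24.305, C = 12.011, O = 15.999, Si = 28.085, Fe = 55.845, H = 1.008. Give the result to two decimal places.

-4.69 percentage points

First mineral: 72.915 g Mg in 379.259 g formula = 19.23 wt% Mg.
Second mineral: 21.145 g Mg in 88.413 g formula = 23.92 wt% Mg.
19.23% − 23.92% gives a difference of -4.69 percentage points.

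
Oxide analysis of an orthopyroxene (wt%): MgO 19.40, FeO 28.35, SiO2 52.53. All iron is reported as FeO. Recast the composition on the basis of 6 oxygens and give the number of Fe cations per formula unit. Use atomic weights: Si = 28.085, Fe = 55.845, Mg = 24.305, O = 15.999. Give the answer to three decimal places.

0.902 Fe apfu

MgO: 19.40/40.304 = 0.48134 mol → 0.48134 mol Mg, 0.48134 mol O.
FeO: 28.35/71.844 = 0.39460 mol → 0.39460 mol Fe, 0.39460 mol O.
SiO2: 52.53/60.083 = 0.87429 mol → 0.87429 mol Si, 1.74858 mol O.
Total oxygen = 2.62452 mol. Normalization factor = 6/2.62452 = 2.28613.
Fe per 6 O = 0.39460 × 2.28613 = 0.902.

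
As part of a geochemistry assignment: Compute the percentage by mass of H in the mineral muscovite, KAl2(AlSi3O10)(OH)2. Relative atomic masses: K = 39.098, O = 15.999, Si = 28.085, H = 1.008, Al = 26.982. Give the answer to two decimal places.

Molar mass of KAl2(AlSi3O10)(OH)2: 1×39.098 + 3×26.982 + 3×28.085 + 12×15.999 + 2×1.008 = 398.303 g/mol.
Mass of H per formula unit: 2 × 1.008 = 2.016 g.
Weight fraction H = 2.016 / 398.303 = 0.0051.

0.51 wt%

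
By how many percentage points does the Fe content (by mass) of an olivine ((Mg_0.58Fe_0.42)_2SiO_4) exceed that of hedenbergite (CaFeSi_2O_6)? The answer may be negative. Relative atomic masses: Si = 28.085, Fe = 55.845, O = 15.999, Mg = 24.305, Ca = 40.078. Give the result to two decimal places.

M((Mg_0.58Fe_0.42)_2SiO_4) = 167.185 g/mol, so wt% Fe = 46.910/167.185 × 100 = 28.06%.
M(CaFeSi_2O_6) = 248.087 g/mol, so wt% Fe = 55.845/248.087 × 100 = 22.51%.
28.06 − 22.51 = 5.55 pp.

5.55 percentage points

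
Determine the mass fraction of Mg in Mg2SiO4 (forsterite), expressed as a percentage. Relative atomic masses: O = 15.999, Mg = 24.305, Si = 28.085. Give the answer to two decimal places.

Formula mass = 2*24.305 + 1*28.085 + 4*15.999 = 140.691 g/mol, of which 48.610 g is Mg.
So Mg makes up 48.610/140.691 = 0.3455 of the mass, i.e. 34.55%.

34.55 wt%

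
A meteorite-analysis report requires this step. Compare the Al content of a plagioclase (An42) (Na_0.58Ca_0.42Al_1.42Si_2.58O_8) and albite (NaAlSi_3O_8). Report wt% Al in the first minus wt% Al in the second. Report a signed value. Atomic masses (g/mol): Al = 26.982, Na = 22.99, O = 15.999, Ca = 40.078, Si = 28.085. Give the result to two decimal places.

3.96 percentage points

Al in Na_0.58Ca_0.42Al_1.42Si_2.58O_8: molar mass 268.933 g/mol; 1.42×26.982 = 38.314 g → 14.25 wt%.
Al in NaAlSi_3O_8: molar mass 262.219 g/mol; 1×26.982 = 26.982 g → 10.29 wt%.
Difference = 14.25 − 10.29 = 3.96 percentage points.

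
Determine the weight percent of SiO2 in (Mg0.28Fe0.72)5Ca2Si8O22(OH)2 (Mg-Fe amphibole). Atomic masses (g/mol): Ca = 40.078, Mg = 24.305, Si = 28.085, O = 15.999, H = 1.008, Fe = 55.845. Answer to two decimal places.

Formula mass = 925.897 g/mol.
8 Si → 8.0000 mol SiO2 per formula unit; M(SiO2) = 60.083, so SiO2 mass = 480.664 g.
480.664/925.897 × 100 = 51.91 wt%.

51.91 wt%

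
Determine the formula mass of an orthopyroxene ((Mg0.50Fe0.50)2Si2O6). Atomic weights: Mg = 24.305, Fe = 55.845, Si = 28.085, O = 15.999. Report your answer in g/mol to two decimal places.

M = 1(24.305) + 1(55.845) + 2(28.085) + 6(15.999)

232.31 g/mol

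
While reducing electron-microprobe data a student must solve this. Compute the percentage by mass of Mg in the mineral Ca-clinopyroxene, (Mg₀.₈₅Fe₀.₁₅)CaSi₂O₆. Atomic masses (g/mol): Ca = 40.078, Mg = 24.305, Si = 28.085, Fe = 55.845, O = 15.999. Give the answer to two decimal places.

9.34 wt%

Molar mass of (Mg₀.₈₅Fe₀.₁₅)CaSi₂O₆: 0.85×24.305 + 0.15×55.845 + 1×40.078 + 2×28.085 + 6×15.999 = 221.278 g/mol.
Mass of Mg per formula unit: 0.85 × 24.305 = 20.659 g.
Weight fraction Mg = 20.659 / 221.278 = 0.0934.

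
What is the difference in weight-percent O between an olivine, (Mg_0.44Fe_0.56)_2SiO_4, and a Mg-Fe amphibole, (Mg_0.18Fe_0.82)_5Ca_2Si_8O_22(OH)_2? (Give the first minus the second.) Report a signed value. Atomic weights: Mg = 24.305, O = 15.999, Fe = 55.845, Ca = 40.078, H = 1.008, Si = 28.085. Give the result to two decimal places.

-4.42 percentage points

O in (Mg_0.44Fe_0.56)_2SiO_4: molar mass 176.016 g/mol; 4×15.999 = 63.996 g → 36.36 wt%.
O in (Mg_0.18Fe_0.82)_5Ca_2Si_8O_22(OH)_2: molar mass 941.667 g/mol; 24×15.999 = 383.976 g → 40.78 wt%.
Difference = 36.36 − 40.78 = -4.42 percentage points.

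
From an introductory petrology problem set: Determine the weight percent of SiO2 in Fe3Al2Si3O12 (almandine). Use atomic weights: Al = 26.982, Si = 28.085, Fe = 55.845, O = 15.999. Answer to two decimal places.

36.21 wt%

M(Fe3Al2Si3O12) = 497.742 g/mol; M(SiO2) = 60.083 g/mol.
Moles SiO2 per formula unit = 3 Si ÷ 1 = 3.0000.
SiO2 fraction = (3.0000 × 60.083) / 497.742 = 180.249/497.742 = 0.3621.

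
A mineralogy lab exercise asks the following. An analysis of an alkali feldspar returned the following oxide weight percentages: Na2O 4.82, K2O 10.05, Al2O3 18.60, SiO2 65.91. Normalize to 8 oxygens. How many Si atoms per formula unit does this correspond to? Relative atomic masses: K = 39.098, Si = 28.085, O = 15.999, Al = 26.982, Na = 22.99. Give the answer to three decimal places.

3.000 Si apfu

4.82 wt% Na2O ÷ 61.979 g/mol = 0.07777 mol, giving 0.15554 Na and 0.07777 O.
10.05 wt% K2O ÷ 94.195 g/mol = 0.10669 mol, giving 0.21338 K and 0.10669 O.
18.60 wt% Al2O3 ÷ 101.961 g/mol = 0.18242 mol, giving 0.36484 Al and 0.54726 O.
65.91 wt% SiO2 ÷ 60.083 g/mol = 1.09698 mol, giving 1.09698 Si and 2.19396 O.
Oxygen sums to 2.92568; scaling by 8/2.92568 = 2.73441 puts the formula on 8 O.
Si: 1.09698 × 2.73441 = 3.000 atoms per formula unit.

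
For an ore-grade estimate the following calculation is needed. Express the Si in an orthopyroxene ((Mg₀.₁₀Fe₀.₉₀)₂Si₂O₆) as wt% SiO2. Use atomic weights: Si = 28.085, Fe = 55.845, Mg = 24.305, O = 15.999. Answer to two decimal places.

M((Mg₀.₁₀Fe₀.₉₀)₂Si₂O₆) = 257.546 g/mol; M(SiO2) = 60.083 g/mol.
Moles SiO2 per formula unit = 2 Si ÷ 1 = 2.0000.
SiO2 fraction = (2.0000 × 60.083) / 257.546 = 120.166/257.546 = 0.4666.

46.66 wt%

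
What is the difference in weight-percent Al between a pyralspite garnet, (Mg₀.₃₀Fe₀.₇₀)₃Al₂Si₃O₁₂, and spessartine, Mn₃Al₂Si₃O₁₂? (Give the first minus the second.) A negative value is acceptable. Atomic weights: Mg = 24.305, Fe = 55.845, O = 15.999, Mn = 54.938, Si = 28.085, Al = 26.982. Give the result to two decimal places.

First mineral: 53.964 g Al in 469.356 g formula = 11.50 wt% Al.
Second mineral: 53.964 g Al in 495.021 g formula = 10.90 wt% Al.
11.50% − 10.90% gives a difference of 0.60 percentage points.

0.60 percentage points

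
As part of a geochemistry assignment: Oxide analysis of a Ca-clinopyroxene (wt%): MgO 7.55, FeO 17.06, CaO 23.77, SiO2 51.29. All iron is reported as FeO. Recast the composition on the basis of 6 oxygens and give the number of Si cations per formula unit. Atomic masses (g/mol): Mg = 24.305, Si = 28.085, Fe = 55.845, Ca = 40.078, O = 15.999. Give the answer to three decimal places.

MgO (M=40.304): mol = 0.18733; Mg = 0.18733, O = 0.18733.
FeO (M=71.844): mol = 0.23746; Fe = 0.23746, O = 0.23746.
CaO (M=56.077): mol = 0.42388; Ca = 0.42388, O = 0.42388.
SiO2 (M=60.083): mol = 0.85365; Si = 0.85365, O = 1.70730.
ΣO = 2.55597; factor = 6/ΣO = 2.34745.
Si apfu = 0.85365 × 2.34745 = 2.004.

2.004 Si apfu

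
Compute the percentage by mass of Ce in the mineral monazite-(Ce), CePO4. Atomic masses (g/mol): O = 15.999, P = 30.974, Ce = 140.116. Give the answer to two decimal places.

Formula mass = 1×140.116 + 1×30.974 + 4×15.999 = 235.086 g/mol, of which 140.116 g is Ce.
So Ce makes up 140.116/235.086 = 0.5960 of the mass, i.e. 59.60%.

59.60 wt%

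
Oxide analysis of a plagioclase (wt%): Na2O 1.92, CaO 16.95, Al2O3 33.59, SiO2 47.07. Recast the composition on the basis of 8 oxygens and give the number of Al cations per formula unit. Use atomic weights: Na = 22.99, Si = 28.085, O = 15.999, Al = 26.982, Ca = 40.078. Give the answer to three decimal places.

1.825 Al apfu

Na2O (M=61.979): mol = 0.03098; Na = 0.06196, O = 0.03098.
CaO (M=56.077): mol = 0.30226; Ca = 0.30226, O = 0.30226.
Al2O3 (M=101.961): mol = 0.32944; Al = 0.65888, O = 0.98832.
SiO2 (M=60.083): mol = 0.78342; Si = 0.78342, O = 1.56684.
ΣO = 2.88840; factor = 8/ΣO = 2.76970.
Al apfu = 0.65888 × 2.76970 = 1.825.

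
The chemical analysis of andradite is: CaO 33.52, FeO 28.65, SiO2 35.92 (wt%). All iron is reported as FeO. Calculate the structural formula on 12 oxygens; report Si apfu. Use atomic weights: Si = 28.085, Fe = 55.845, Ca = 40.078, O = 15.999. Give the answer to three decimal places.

CaO: 33.52/56.077 = 0.59775 mol → 0.59775 mol Ca, 0.59775 mol O.
FeO: 28.65/71.844 = 0.39878 mol → 0.39878 mol Fe, 0.39878 mol O.
SiO2: 35.92/60.083 = 0.59784 mol → 0.59784 mol Si, 1.19568 mol O.
Total oxygen = 2.19221 mol. Normalization factor = 12/2.19221 = 5.47393.
Si per 12 O = 0.59784 × 5.47393 = 3.273.

3.273 Si apfu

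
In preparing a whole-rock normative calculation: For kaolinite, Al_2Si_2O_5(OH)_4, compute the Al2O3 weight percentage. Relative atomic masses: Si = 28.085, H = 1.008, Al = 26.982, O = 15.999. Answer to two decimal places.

39.50 wt%

Molar mass of Al_2Si_2O_5(OH)_4 = 2×26.982 + 2×28.085 + 9×15.999 + 4×1.008 = 258.157 g/mol.
Each formula unit contains 2 Al, equivalent to 2/2 = 1.0000 mol Al2O3.
M(Al2O3) = 2×26.982 + 3×15.999 = 101.961 g/mol.
Mass of Al2O3 per formula unit = 1.0000 × 101.961 = 101.961 g.
Al2O3 wt% = 101.961 / 258.157 × 100 = 39.50%.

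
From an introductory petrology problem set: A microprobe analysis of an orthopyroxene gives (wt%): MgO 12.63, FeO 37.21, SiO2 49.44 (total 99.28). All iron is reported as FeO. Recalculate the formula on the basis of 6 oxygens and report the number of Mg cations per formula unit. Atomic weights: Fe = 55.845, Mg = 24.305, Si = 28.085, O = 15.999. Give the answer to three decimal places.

0.759 Mg apfu

MgO (M=40.304): mol = 0.31337; Mg = 0.31337, O = 0.31337.
FeO (M=71.844): mol = 0.51793; Fe = 0.51793, O = 0.51793.
SiO2 (M=60.083): mol = 0.82286; Si = 0.82286, O = 1.64572.
ΣO = 2.47702; factor = 6/ΣO = 2.42227.
Mg apfu = 0.31337 × 2.42227 = 0.759.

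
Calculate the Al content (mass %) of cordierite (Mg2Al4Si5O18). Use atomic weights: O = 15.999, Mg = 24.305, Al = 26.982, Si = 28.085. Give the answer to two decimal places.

18.45 mass %

M(Mg2Al4Si5O18) = 584.945 g/mol.
Al contributes 4 × 26.982 = 107.928 g per mole.
107.928/584.945 = 0.1845 → 18.45%.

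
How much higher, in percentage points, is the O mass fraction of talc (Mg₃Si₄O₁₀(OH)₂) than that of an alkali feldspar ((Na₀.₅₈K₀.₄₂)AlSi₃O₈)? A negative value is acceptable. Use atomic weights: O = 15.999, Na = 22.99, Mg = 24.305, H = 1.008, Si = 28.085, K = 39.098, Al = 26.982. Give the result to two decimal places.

3.04 percentage points

O in Mg₃Si₄O₁₀(OH)₂: molar mass 379.259 g/mol; 12×15.999 = 191.988 g → 50.62 wt%.
O in (Na₀.₅₈K₀.₄₂)AlSi₃O₈: molar mass 268.984 g/mol; 8×15.999 = 127.992 g → 47.58 wt%.
Difference = 50.62 − 47.58 = 3.04 percentage points.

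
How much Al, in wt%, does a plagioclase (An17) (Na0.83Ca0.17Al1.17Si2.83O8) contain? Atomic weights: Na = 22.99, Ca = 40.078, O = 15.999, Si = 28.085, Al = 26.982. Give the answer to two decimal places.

11.92 wt%

M(Na0.83Ca0.17Al1.17Si2.83O8) = 264.936 g/mol.
Al contributes 1.17 × 26.982 = 31.569 g per mole.
31.569/264.936 = 0.1192 → 11.92%.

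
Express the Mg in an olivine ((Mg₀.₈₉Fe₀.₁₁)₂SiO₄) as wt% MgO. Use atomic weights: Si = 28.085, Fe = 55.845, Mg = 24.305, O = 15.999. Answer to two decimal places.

Molar mass of (Mg₀.₈₉Fe₀.₁₁)₂SiO₄ = 1.78·24.305 + 0.22·55.845 + 1·28.085 + 4·15.999 = 147.630 g/mol.
Each formula unit contains 1.78 Mg, equivalent to 1.78/1 = 1.7800 mol MgO.
M(MgO) = 1×24.305 + 1×15.999 = 40.304 g/mol.
Mass of MgO per formula unit = 1.7800 × 40.304 = 71.741 g.
MgO wt% = 71.741 / 147.630 × 100 = 48.60%.

48.60 wt%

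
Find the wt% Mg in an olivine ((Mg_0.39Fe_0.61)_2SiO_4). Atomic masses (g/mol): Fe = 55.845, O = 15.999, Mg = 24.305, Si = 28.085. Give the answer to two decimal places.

Formula mass = 0.78×24.305 + 1.22×55.845 + 1×28.085 + 4×15.999 = 179.170 g/mol, of which 18.958 g is Mg.
So Mg makes up 18.958/179.170 = 0.1058 of the mass, i.e. 10.58%.

10.58 weight percent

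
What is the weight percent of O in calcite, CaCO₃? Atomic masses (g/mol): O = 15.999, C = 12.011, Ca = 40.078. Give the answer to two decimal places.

Formula mass = 1*40.078 + 1*12.011 + 3*15.999 = 100.086 g/mol, of which 47.997 g is O.
So O makes up 47.997/100.086 = 0.4796 of the mass, i.e. 47.96%.

47.96 mass %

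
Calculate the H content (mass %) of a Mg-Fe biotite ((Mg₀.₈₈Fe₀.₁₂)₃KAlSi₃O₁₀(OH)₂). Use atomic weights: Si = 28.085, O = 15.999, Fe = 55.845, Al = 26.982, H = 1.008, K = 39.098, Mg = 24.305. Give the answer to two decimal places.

0.47 mass %

Molar mass of (Mg₀.₈₈Fe₀.₁₂)₃KAlSi₃O₁₀(OH)₂: 2.64·24.305 + 0.36·55.845 + 1·39.098 + 1·26.982 + 3·28.085 + 12·15.999 + 2·1.008 = 428.608 g/mol.
Mass of H per formula unit: 2 × 1.008 = 2.016 g.
Weight fraction H = 2.016 / 428.608 = 0.0047.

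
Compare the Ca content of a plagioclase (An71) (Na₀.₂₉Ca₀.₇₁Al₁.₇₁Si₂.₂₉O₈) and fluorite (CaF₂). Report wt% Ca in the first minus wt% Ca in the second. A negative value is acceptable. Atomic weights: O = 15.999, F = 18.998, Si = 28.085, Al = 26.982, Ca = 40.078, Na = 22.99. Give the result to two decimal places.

Ca in Na₀.₂₉Ca₀.₇₁Al₁.₇₁Si₂.₂₉O₈: molar mass 273.568 g/mol; 0.71×40.078 = 28.455 g → 10.40 wt%.
Ca in CaF₂: molar mass 78.074 g/mol; 1×40.078 = 40.078 g → 51.33 wt%.
Difference = 10.40 − 51.33 = -40.93 percentage points.

-40.93 percentage points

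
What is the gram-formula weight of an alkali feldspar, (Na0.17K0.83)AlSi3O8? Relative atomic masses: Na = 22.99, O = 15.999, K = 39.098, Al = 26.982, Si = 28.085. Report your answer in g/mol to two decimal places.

The formula mass is the sum 0.17(22.99) + 0.83(39.098) + 1(26.982) + 3(28.085) + 8(15.999).

275.59 g/mol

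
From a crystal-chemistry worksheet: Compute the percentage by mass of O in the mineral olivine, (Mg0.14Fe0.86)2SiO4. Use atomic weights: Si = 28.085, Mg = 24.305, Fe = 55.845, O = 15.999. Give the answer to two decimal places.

32.83 weight percent

M((Mg0.14Fe0.86)2SiO4) = 194.940 g/mol.
O contributes 4 × 15.999 = 63.996 g per mole.
63.996/194.940 = 0.3283 → 32.83%.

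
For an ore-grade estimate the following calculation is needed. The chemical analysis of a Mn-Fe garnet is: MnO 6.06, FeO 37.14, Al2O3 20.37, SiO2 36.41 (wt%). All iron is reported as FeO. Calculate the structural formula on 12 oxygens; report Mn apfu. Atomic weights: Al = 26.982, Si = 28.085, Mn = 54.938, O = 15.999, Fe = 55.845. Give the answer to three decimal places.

6.06 wt% MnO ÷ 70.937 g/mol = 0.08543 mol, giving 0.08543 Mn and 0.08543 O.
37.14 wt% FeO ÷ 71.844 g/mol = 0.51695 mol, giving 0.51695 Fe and 0.51695 O.
20.37 wt% Al2O3 ÷ 101.961 g/mol = 0.19978 mol, giving 0.39956 Al and 0.59934 O.
36.41 wt% SiO2 ÷ 60.083 g/mol = 0.60600 mol, giving 0.60600 Si and 1.21200 O.
Oxygen sums to 2.41372; scaling by 12/2.41372 = 4.97158 puts the formula on 12 O.
Mn: 0.08543 × 4.97158 = 0.425 atoms per formula unit.

0.425 Mn apfu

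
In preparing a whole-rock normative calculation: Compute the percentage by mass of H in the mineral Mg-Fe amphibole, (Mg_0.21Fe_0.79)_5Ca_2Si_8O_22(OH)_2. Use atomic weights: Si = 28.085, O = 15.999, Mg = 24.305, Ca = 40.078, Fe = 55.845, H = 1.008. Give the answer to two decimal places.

0.22 weight percent

Formula mass = 1.05·24.305 + 3.95·55.845 + 2·40.078 + 8·28.085 + 24·15.999 + 2·1.008 = 936.936 g/mol, of which 2.016 g is H.
So H makes up 2.016/936.936 = 0.0022 of the mass, i.e. 0.22%.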